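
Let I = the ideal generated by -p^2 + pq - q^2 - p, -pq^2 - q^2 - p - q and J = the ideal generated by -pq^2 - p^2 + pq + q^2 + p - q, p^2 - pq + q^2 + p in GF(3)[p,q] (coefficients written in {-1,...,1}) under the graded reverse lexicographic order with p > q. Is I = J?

Two ideals are equal iff their reduced Gröbner bases coincide (the reduced basis is unique for a fixed ordering).
Buchberger on the first generating set:
f_1 = -p^2 + pq - q^2 - p, LT = p^2.
f_2 = -pq^2 - q^2 - p - q, LT = pq^2.

S(f_1,f_2): lcm = p^2q^2. S = -pq^3 + q^4 - p^2 - pq.
  reduce S modulo (f_1, f_2):
  remainder q^4 + q^3 - pq - q^2 + p ≠ 0; add g_3 = q^4 + q^3 - pq - q^2 + p to the basis.

The other S-polynomials (S(f_1,g_3), S(f_2,g_3)) all reduce to 0 modulo the current basis, so we have a Gröbner basis.
Inter-reduce: drop elements whose leading term is divisible by another's, tail-reduce, and make monic.
Reduced Gröbner basis: {q^4 + q^3 - pq - q^2 + p, pq^2 + q^2 + p + q, p^2 - pq + q^2 + p}.

Buchberger on the second generating set:
h_1 = -pq^2 - p^2 + pq + q^2 + p - q, LT = pq^2.
h_2 = p^2 - pq + q^2 + p, LT = p^2.

S(h_1,h_2): lcm = p^2q^2. S = pq^3 - q^4 + p^3 - p^2q + pq^2 - p^2 + pq.
  reduce S modulo (h_1, h_2):
  remainder -q^4 - q^3 + pq + q^2 - p ≠ 0; add k_3 = -q^4 - q^3 + pq + q^2 - p to the basis.

The other S-polynomials (S(h_1,k_3), S(h_2,k_3)) all reduce to 0 modulo the current basis, so we have a Gröbner basis.
Inter-reduce: drop elements whose leading term is divisible by another's, tail-reduce, and make monic.
Reduced Gröbner basis: {q^4 + q^3 - pq - q^2 + p, pq^2 + q^2 + p + q, p^2 - pq + q^2 + p}.

The two bases agree; hence the ideals are identical.

Yes, the ideals are equal.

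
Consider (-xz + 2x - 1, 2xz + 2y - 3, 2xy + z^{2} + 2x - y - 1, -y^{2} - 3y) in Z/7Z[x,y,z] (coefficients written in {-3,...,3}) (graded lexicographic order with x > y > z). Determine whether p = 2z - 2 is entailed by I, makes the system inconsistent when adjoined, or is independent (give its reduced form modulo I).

First compute the reduced Gröbner basis of I by Buchberger's algorithm.
f_1 = -xz + 2x - 1, LT = xz.
f_2 = 2xz + 2y - 3, LT = xz.
f_3 = 2xy + z^{2} + 2x - y - 1, LT = xy.
f_4 = -y^{2} - 3y, LT = y^{2}.

S(f_1,f_2): lcm = xz. S = -2x - y - 1.
  leading term x: no divisor's leading term divides it; move -2x to the remainder.
  leading term y: no divisor's leading term divides it; move -y to the remainder.
  leading term 1: no divisor's leading term divides it; move -1 to the remainder.
  remainder -2x - y - 1 ≠ 0; add h_5 = -2x - y - 1 to the basis.

S(f_1,f_3): lcm = xyz. S = 3z^{3} - 2xy - xz - 3yz + y - 3z.
  leading term z^{3}: no divisor's leading term divides it; move 3z^{3} to the remainder.
  leading term xy: subtract (-1)·f_3 from -2xy - xz - 3yz + y - 3z → -xz - 3yz + z^{2} + 2x - 3z - 1
  leading term xz: subtract (1)·f_1 from -xz - 3yz + z^{2} + 2x - 3z - 1 → -3yz + z^{2} - 3z
  leading term yz: no divisor's leading term divides it; move -3yz to the remainder.
  leading term z^{2}: no divisor's leading term divides it; move z^{2} to the remainder.
  leading term z: no divisor's leading term divides it; move -3z to the remainder.
  remainder 3z^{3} - 3yz + z^{2} - 3z ≠ 0; add h_6 = 3z^{3} - 3yz + z^{2} - 3z to the basis.

S(f_2,f_3): lcm = xyz. S = 3z^{3} - xz + y^{2} - 3yz + 2y - 3z.
  leading term z^{3}: subtract (1)·h_6 from 3z^{3} - xz + y^{2} - 3yz + 2y - 3z → -xz + y^{2} - z^{2} + 2y
  leading term xz: subtract (1)·f_1 from -xz + y^{2} - z^{2} + 2y → y^{2} - z^{2} - 2x + 2y + 1
  leading term y^{2}: subtract (-1)·f_4 from y^{2} - z^{2} - 2x + 2y + 1 → -z^{2} - 2x - y + 1
  leading term z^{2}: no divisor's leading term divides it; move -z^{2} to the remainder.
  leading term x: subtract (1)·h_5 from -2x - y + 1 → 2
  leading term 1: no divisor's leading term divides it; move 2 to the remainder.
  remainder -z^{2} + 2 ≠ 0; add h_7 = -z^{2} + 2 to the basis.

S(f_1,h_5): lcm = xz. S = 3yz - 2x + 3z + 1.
  leading term yz: no divisor's leading term divides it; move 3yz to the remainder.
  leading term x: subtract (1)·h_5 from -2x + 3z + 1 → y + 3z + 2
  leading term y: no divisor's leading term divides it; move y to the remainder.
  leading term z: no divisor's leading term divides it; move 3z to the remainder.
  leading term 1: no divisor's leading term divides it; move 2 to the remainder.
  remainder 3yz + y + 3z + 2 ≠ 0; add h_8 = 3yz + y + 3z + 2 to the basis.

S(f_2,h_6): lcm = xz^{3}. S = xyz + 2xz^{2} + yz^{2} + xz + 2z^{2}.
  leading term xyz: subtract (-y)·f_1 from xyz + 2xz^{2} + yz^{2} + xz + 2z^{2} → 2xz^{2} + yz^{2} + 2xy + xz + 2z^{2} - y
  leading term xz^{2}: subtract (-2z)·f_1 from 2xz^{2} + yz^{2} + 2xy + xz + 2z^{2} - y → yz^{2} + 2xy - 2xz + 2z^{2} - y - 2z
  leading term yz^{2}: subtract (-y)·h_7 from yz^{2} + 2xy - 2xz + 2z^{2} - y - 2z → 2xy - 2xz + 2z^{2} + y - 2z
  leading term xy: subtract (1)·f_3 from 2xy - 2xz + 2z^{2} + y - 2z → -2xz + z^{2} - 2x + 2y - 2z + 1
  leading term xz: subtract (2)·f_1 from -2xz + z^{2} - 2x + 2y - 2z + 1 → z^{2} + x + 2y - 2z + 3
  leading term z^{2}: subtract (-1)·h_7 from z^{2} + x + 2y - 2z + 3 → x + 2y - 2z - 2
  leading term x: subtract (3)·h_5 from x + 2y - 2z - 2 → -2y - 2z + 1
  leading term y: no divisor's leading term divides it; move -2y to the remainder.
  leading term z: no divisor's leading term divides it; move -2z to the remainder.
  leading term 1: no divisor's leading term divides it; move 1 to the remainder.
  remainder -2y - 2z + 1 ≠ 0; add h_9 = -2y - 2z + 1 to the basis.

S(h_6,h_7): lcm = z^{3}. S = -yz - 2z^{2} + z.
  leading term yz: subtract (2)·h_8 from -yz - 2z^{2} + z → -2z^{2} - 2y + 2z + 3
  leading term z^{2}: subtract (2)·h_7 from -2z^{2} - 2y + 2z + 3 → -2y + 2z - 1
  leading term y: subtract (1)·h_9 from -2y + 2z - 1 → -3z - 2
  leading term z: no divisor's leading term divides it; move -3z to the remainder.
  leading term 1: no divisor's leading term divides it; move -2 to the remainder.
  remainder -3z - 2 ≠ 0; add h_10 = -3z - 2 to the basis.

The other S-polynomials (S(f_1,f_4), S(f_2,f_4), S(f_3,f_4), S(f_2,h_5), S(f_3,h_5), S(f_4,h_5), S(f_1,h_6), S(f_3,h_6), S(f_4,h_6), S(h_5,h_6), S(f_1,h_7), S(f_2,h_7), S(f_3,h_7), S(f_4,h_7), S(h_5,h_7), S(f_1,h_8), S(f_2,h_8), S(f_3,h_8), S(f_4,h_8), S(h_5,h_8), S(h_6,h_8), S(h_7,h_8), S(f_1,h_9), S(f_2,h_9), S(f_3,h_9), S(f_4,h_9), S(h_5,h_9), S(h_6,h_9), S(h_7,h_9), S(h_8,h_9), S(f_1,h_10), S(f_2,h_10), S(f_3,h_10), S(f_4,h_10), S(h_5,h_10), S(h_6,h_10), S(h_7,h_10), S(h_8,h_10), S(h_9,h_10)) all reduce to 0 modulo the current basis, so we have a Gröbner basis.
Inter-reduce: drop elements whose leading term is divisible by another's, tail-reduce, and make monic.
Reduced Gröbner basis: {x - 3, y, z + 3}.
Label its elements g_1 = x - 3, g_2 = y, g_3 = z + 3.

Reduce p = 2z - 2 modulo G:
  leading term z: subtract (2)·g_3 from 2z - 2 → -1
  leading term 1: no divisor's leading term divides it; move -1 to the remainder.
  normal form = -1.
The normal form is nonzero, so p ∉ I. Since p minus its normal form lies in I, I + (p) = I + (r) where r = -1; decide whether this ideal is the whole ring.
Here r = -1 is a nonzero constant, hence a unit: 1 ∈ I + (p), the Gröbner basis of I + (p) is {1}, and the enlarged system has no common solution — adjoining p is inconsistent.

Adjoining 2z - 2 makes the ideal the whole ring: the system is inconsistent.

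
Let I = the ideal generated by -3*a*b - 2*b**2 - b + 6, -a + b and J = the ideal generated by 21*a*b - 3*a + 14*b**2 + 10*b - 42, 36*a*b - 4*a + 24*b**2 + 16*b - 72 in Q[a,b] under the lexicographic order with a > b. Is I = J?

Equality of ideals is decidable: compute both reduced Gröbner bases (unique for the ordering) and check whether they agree.
Buchberger on the first generating set:
f_1 = -3*a*b - 2*b**2 - b + 6, LT = a*b.
f_2 = -a + b, LT = a.

S(f_1,f_2): lcm = a*b. S = 5/3*b**2 + 1/3*b - 2.
  reduce S modulo (f_1, f_2):
  remainder 5/3*b**2 + 1/3*b - 2 ≠ 0; add g_3 = 5/3*b**2 + 1/3*b - 2 to the basis.

The other S-polynomials (S(f_1,g_3), S(f_2,g_3)) all reduce to 0 modulo the current basis, so we have a Gröbner basis.
Inter-reduce: drop elements whose leading term is divisible by another's, tail-reduce, and make monic.
Reduced Gröbner basis: {a - b, b**2 + 1/5*b - 6/5}.

Buchberger on the second generating set:
h_1 = 21*a*b - 3*a + 14*b**2 + 10*b - 42, LT = a*b.
h_2 = 36*a*b - 4*a + 24*b**2 + 16*b - 72, LT = a*b.

S(h_1,h_2): lcm = a*b. S = -2/63*a + 2/63*b.
  reduce S modulo (h_1, h_2):
  remainder -2/63*a + 2/63*b ≠ 0; add k_3 = -2/63*a + 2/63*b to the basis.

S(h_1,k_3): lcm = a*b. S = -1/7*a + 5/3*b**2 + 10/21*b - 2.
  reduce S modulo (h_1, h_2, k_3):
  remainder 5/3*b**2 + 1/3*b - 2 ≠ 0; add k_4 = 5/3*b**2 + 1/3*b - 2 to the basis.

The other S-polynomials (S(h_2,k_3), S(h_1,k_4), S(h_2,k_4), S(k_3,k_4)) all reduce to 0 modulo the current basis, so we have a Gröbner basis.
Inter-reduce: drop elements whose leading term is divisible by another's, tail-reduce, and make monic.
Reduced Gröbner basis: {a - b, b**2 + 1/5*b - 6/5}.

The two bases agree; hence the ideals are identical.

Yes, the ideals are equal.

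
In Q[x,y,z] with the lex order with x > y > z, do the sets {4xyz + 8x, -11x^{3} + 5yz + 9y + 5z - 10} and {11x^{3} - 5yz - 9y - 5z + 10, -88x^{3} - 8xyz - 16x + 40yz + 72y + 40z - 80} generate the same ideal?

Since reduced Gröbner bases are canonical representatives of ideals under a given ordering, it suffices to compute and compare them.
Buchberger on the first generating set:
f_1 = 4xyz + 8x, LT = xyz.
f_2 = -11x^{3} + 5yz + 9y + 5z - 10, LT = x^{3}.

S(f_1,f_2): lcm = x^{3}yz. S = 2x^{3} + \tfrac{5}{11}y^{2}z^{2} + \tfrac{9}{11}y^{2}z + \tfrac{5}{11}yz^{2} - \tfrac{10}{11}yz.
  leading term x^{3}: subtract (-\tfrac{2}{11})·f_2 from 2x^{3} + \tfrac{5}{11}y^{2}z^{2} + \tfrac{9}{11}y^{2}z + \tfrac{5}{11}yz^{2} - \tfrac{10}{11}yz → \tfrac{5}{11}y^{2}z^{2} + \tfrac{9}{11}y^{2}z + \tfrac{5}{11}yz^{2} + \tfrac{18}{11}y + \tfrac{10}{11}z - \tfrac{20}{11}
  leading term y^{2}z^{2}: no divisor's leading term divides it; move \tfrac{5}{11}y^{2}z^{2} to the remainder.
  leading term y^{2}z: no divisor's leading term divides it; move \tfrac{9}{11}y^{2}z to the remainder.
  leading term yz^{2}: no divisor's leading term divides it; move \tfrac{5}{11}yz^{2} to the remainder.
  leading term y: no divisor's leading term divides it; move \tfrac{18}{11}y to the remainder.
  leading term z: no divisor's leading term divides it; move \tfrac{10}{11}z to the remainder.
  leading term 1: no divisor's leading term divides it; move -\tfrac{20}{11} to the remainder.
  remainder \tfrac{5}{11}y^{2}z^{2} + \tfrac{9}{11}y^{2}z + \tfrac{5}{11}yz^{2} + \tfrac{18}{11}y + \tfrac{10}{11}z - \tfrac{20}{11} ≠ 0; add g_3 = \tfrac{5}{11}y^{2}z^{2} + \tfrac{9}{11}y^{2}z + \tfrac{5}{11}yz^{2} + \tfrac{18}{11}y + \tfrac{10}{11}z - \tfrac{20}{11} to the basis.

S(f_1,g_3): lcm = xy^{2}z^{2}. S = -\tfrac{9}{5}xy^{2}z - xyz^{2} + 2xyz - \tfrac{18}{5}xy - 2xz + 4x.
  leading term xy^{2}z: subtract (-\tfrac{9}{20}y)·f_1 from -\tfrac{9}{5}xy^{2}z - xyz^{2} + 2xyz - \tfrac{18}{5}xy - 2xz + 4x → -xyz^{2} + 2xyz - 2xz + 4x
  leading term xyz^{2}: subtract (-\tfrac{1}{4}z)·f_1 from -xyz^{2} + 2xyz - 2xz + 4x → 2xyz + 4x
  leading term xyz: subtract (\tfrac{1}{2})·f_1 from 2xyz + 4x → 0
  remainder 0.

S(f_2,g_3): leading monomials are coprime, so the S-polynomial reduces to 0 (Buchberger's first criterion).
Every S-polynomial of the final basis reduces to 0, so we have a Gröbner basis.
Inter-reduce: drop elements whose leading term is divisible by another's, tail-reduce, and make monic.
Reduced Gröbner basis: {x^{3} - \tfrac{5}{11}yz - \tfrac{9}{11}y - \tfrac{5}{11}z + \tfrac{10}{11}, xyz + 2x, y^{2}z^{2} + \tfrac{9}{5}y^{2}z + yz^{2} + \tfrac{18}{5}y + 2z - 4}.

Buchberger on the second generating set:
h_1 = 11x^{3} - 5yz - 9y - 5z + 10, LT = x^{3}.
h_2 = -88x^{3} - 8xyz - 16x + 40yz + 72y + 40z - 80, LT = x^{3}.

S(h_1,h_2): lcm = x^{3}. S = -\tfrac{1}{11}xyz - \tfrac{2}{11}x.
  leading term xyz: no divisor's leading term divides it; move -\tfrac{1}{11}xyz to the remainder.
  leading term x: no divisor's leading term divides it; move -\tfrac{2}{11}x to the remainder.
  remainder -\tfrac{1}{11}xyz - \tfrac{2}{11}x ≠ 0; add k_3 = -\tfrac{1}{11}xyz - \tfrac{2}{11}x to the basis.

S(h_1,k_3): lcm = x^{3}yz. S = -2x^{3} - \tfrac{5}{11}y^{2}z^{2} - \tfrac{9}{11}y^{2}z - \tfrac{5}{11}yz^{2} + \tfrac{10}{11}yz.
  leading term x^{3}: subtract (-\tfrac{2}{11})·h_1 from -2x^{3} - \tfrac{5}{11}y^{2}z^{2} - \tfrac{9}{11}y^{2}z - \tfrac{5}{11}yz^{2} + \tfrac{10}{11}yz → -\tfrac{5}{11}y^{2}z^{2} - \tfrac{9}{11}y^{2}z - \tfrac{5}{11}yz^{2} - \tfrac{18}{11}y - \tfrac{10}{11}z + \tfrac{20}{11}
  leading term y^{2}z^{2}: no divisor's leading term divides it; move -\tfrac{5}{11}y^{2}z^{2} to the remainder.
  leading term y^{2}z: no divisor's leading term divides it; move -\tfrac{9}{11}y^{2}z to the remainder.
  leading term yz^{2}: no divisor's leading term divides it; move -\tfrac{5}{11}yz^{2} to the remainder.
  leading term y: no divisor's leading term divides it; move -\tfrac{18}{11}y to the remainder.
  leading term z: no divisor's leading term divides it; move -\tfrac{10}{11}z to the remainder.
  leading term 1: no divisor's leading term divides it; move \tfrac{20}{11} to the remainder.
  remainder -\tfrac{5}{11}y^{2}z^{2} - \tfrac{9}{11}y^{2}z - \tfrac{5}{11}yz^{2} - \tfrac{18}{11}y - \tfrac{10}{11}z + \tfrac{20}{11} ≠ 0; add k_4 = -\tfrac{5}{11}y^{2}z^{2} - \tfrac{9}{11}y^{2}z - \tfrac{5}{11}yz^{2} - \tfrac{18}{11}y - \tfrac{10}{11}z + \tfrac{20}{11} to the basis.

S(h_2,k_3): lcm = x^{3}yz. S = -2x^{3} + \tfrac{1}{11}xy^{2}z^{2} + \tfrac{2}{11}xyz - \tfrac{5}{11}y^{2}z^{2} - \tfrac{9}{11}y^{2}z - \tfrac{5}{11}yz^{2} + \tfrac{10}{11}yz.
  leading term x^{3}: subtract (-\tfrac{2}{11})·h_1 from -2x^{3} + \tfrac{1}{11}xy^{2}z^{2} + \tfrac{2}{11}xyz - \tfrac{5}{11}y^{2}z^{2} - \tfrac{9}{11}y^{2}z - \tfrac{5}{11}yz^{2} + \tfrac{10}{11}yz → \tfrac{1}{11}xy^{2}z^{2} + \tfrac{2}{11}xyz - \tfrac{5}{11}y^{2}z^{2} - \tfrac{9}{11}y^{2}z - \tfrac{5}{11}yz^{2} - \tfrac{18}{11}y - \tfrac{10}{11}z + \tfrac{20}{11}
  leading term xy^{2}z^{2}: subtract (-yz)·k_3 from \tfrac{1}{11}xy^{2}z^{2} + \tfrac{2}{11}xyz - \tfrac{5}{11}y^{2}z^{2} - \tfrac{9}{11}y^{2}z - \tfrac{5}{11}yz^{2} - \tfrac{18}{11}y - \tfrac{10}{11}z + \tfrac{20}{11} → -\tfrac{5}{11}y^{2}z^{2} - \tfrac{9}{11}y^{2}z - \tfrac{5}{11}yz^{2} - \tfrac{18}{11}y - \tfrac{10}{11}z + \tfrac{20}{11}
  leading term y^{2}z^{2}: subtract (1)·k_4 from -\tfrac{5}{11}y^{2}z^{2} - \tfrac{9}{11}y^{2}z - \tfrac{5}{11}yz^{2} - \tfrac{18}{11}y - \tfrac{10}{11}z + \tfrac{20}{11} → 0
  remainder 0.

S(h_1,k_4): leading monomials are coprime, so the S-polynomial reduces to 0 (Buchberger's first criterion).
S(h_2,k_4): leading monomials are coprime, so the S-polynomial reduces to 0 (Buchberger's first criterion).
S(k_3,k_4): lcm = xy^{2}z^{2}. S = -\tfrac{9}{5}xy^{2}z - xyz^{2} + 2xyz - \tfrac{18}{5}xy - 2xz + 4x.
  leading term xy^{2}z: subtract (\tfrac{99}{5}y)·k_3 from -\tfrac{9}{5}xy^{2}z - xyz^{2} + 2xyz - \tfrac{18}{5}xy - 2xz + 4x → -xyz^{2} + 2xyz - 2xz + 4x
  leading term xyz^{2}: subtract (11z)·k_3 from -xyz^{2} + 2xyz - 2xz + 4x → 2xyz + 4x
  leading term xyz: subtract (-22)·k_3 from 2xyz + 4x → 0
  remainder 0.

Every S-polynomial of the final basis reduces to 0, so we have a Gröbner basis.
Inter-reduce: drop elements whose leading term is divisible by another's, tail-reduce, and make monic.
Reduced Gröbner basis: {x^{3} - \tfrac{5}{11}yz - \tfrac{9}{11}y - \tfrac{5}{11}z + \tfrac{10}{11}, xyz + 2x, y^{2}z^{2} + \tfrac{9}{5}y^{2}z + yz^{2} + \tfrac{18}{5}y + 2z - 4}.

These coincide, so the ideals are equal.

Yes, the ideals are equal.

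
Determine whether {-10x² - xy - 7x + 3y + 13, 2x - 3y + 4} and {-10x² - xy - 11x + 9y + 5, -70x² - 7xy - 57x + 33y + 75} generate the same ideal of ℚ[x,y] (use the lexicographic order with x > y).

For a fixed monomial order, each ideal has a unique reduced Gröbner basis; comparing bases decides equality.
Buchberger on the first generating set:
f_1 = -10x² - xy - 7x + 3y + 13, LT = x².
f_2 = 2x - 3y + 4, LT = x.

S(f_1,f_2): lcm = x². S = 8/5xy - 13/10x - 3/10y - 13/10.
  leading term xy: subtract (⅘y)·f_2 from 8/5xy - 13/10x - 3/10y - 13/10 → -13/10x + 12/5y² - 7/2y - 13/10
  leading term x: subtract (-13/20)·f_2 from -13/10x + 12/5y² - 7/2y - 13/10 → 12/5y² - 109/20y + 13/10
  leading term y²: no divisor's leading term divides it; move 12/5y² to the remainder.
  leading term y: no divisor's leading term divides it; move -109/20y to the remainder.
  leading term 1: no divisor's leading term divides it; move 13/10 to the remainder.
  remainder 12/5y² - 109/20y + 13/10 ≠ 0; add g_3 = 12/5y² - 109/20y + 13/10 to the basis.

The other S-polynomials (S(f_1,g_3), S(f_2,g_3)) all reduce to 0 modulo the current basis, so we have a Gröbner basis.
Inter-reduce: drop elements whose leading term is divisible by another's, tail-reduce, and make monic.
Reduced Gröbner basis: {x - 3/2y + 2, y² - 109/48y + 13/24}.

Buchberger on the second generating set:
h_1 = -10x² - xy - 11x + 9y + 5, LT = x².
h_2 = -70x² - 7xy - 57x + 33y + 75, LT = x².

S(h_1,h_2): lcm = x². S = 2/7x - 3/7y + 4/7.
  leading term x: no divisor's leading term divides it; move 2/7x to the remainder.
  leading term y: no divisor's leading term divides it; move -3/7y to the remainder.
  leading term 1: no divisor's leading term divides it; move 4/7 to the remainder.
  remainder 2/7x - 3/7y + 4/7 ≠ 0; add k_3 = 2/7x - 3/7y + 4/7 to the basis.

S(h_1,k_3): lcm = x². S = 8/5xy - 9/10x - 9/10y - ½.
  leading term xy: subtract (28/5y)·k_3 from 8/5xy - 9/10x - 9/10y - ½ → -9/10x + 12/5y² - 41/10y - ½
  leading term x: subtract (-63/20)·k_3 from -9/10x + 12/5y² - 41/10y - ½ → 12/5y² - 109/20y + 13/10
  leading term y²: no divisor's leading term divides it; move 12/5y² to the remainder.
  leading term y: no divisor's leading term divides it; move -109/20y to the remainder.
  leading term 1: no divisor's leading term divides it; move 13/10 to the remainder.
  remainder 12/5y² - 109/20y + 13/10 ≠ 0; add k_4 = 12/5y² - 109/20y + 13/10 to the basis.

The other S-polynomials (S(h_2,k_3), S(h_1,k_4), S(h_2,k_4), S(k_3,k_4)) all reduce to 0 modulo the current basis, so we have a Gröbner basis.
Inter-reduce: drop elements whose leading term is divisible by another's, tail-reduce, and make monic.
Reduced Gröbner basis: {x - 3/2y + 2, y² - 109/48y + 13/24}.

The two bases agree; hence the ideals are identical.

Yes, the ideals are equal.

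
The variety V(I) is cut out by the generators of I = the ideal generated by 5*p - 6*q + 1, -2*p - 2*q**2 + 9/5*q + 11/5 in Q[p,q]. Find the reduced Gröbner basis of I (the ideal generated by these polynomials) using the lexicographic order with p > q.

f_1 = 5*p - 6*q + 1, LT = p.
f_2 = -2*p - 2*q**2 + 9/5*q + 11/5, LT = p.

S(f_1,f_2): lcm = p. S = -q**2 - 3/10*q + 13/10.
  leading term q**2: no divisor's leading term divides it; move -q**2 to the remainder.
  leading term q: no divisor's leading term divides it; move -3/10*q to the remainder.
  leading term 1: no divisor's leading term divides it; move 13/10 to the remainder.
  remainder -q**2 - 3/10*q + 13/10 ≠ 0; add g_3 = -q**2 - 3/10*q + 13/10 to the basis.

The other S-polynomials (S(f_1,g_3), S(f_2,g_3)) all reduce to 0 modulo the current basis, so we have a Gröbner basis.
Inter-reduce: drop elements whose leading term is divisible by another's, tail-reduce, and make monic.

G = {p - 6/5*q + 1/5, q**2 + 3/10*q - 13/10}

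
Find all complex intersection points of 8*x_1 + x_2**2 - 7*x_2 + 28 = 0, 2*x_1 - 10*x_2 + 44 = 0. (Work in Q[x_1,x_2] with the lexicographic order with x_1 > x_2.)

Compute a lex Gröbner basis by Buchberger's algorithm.
f_1 = 8*x_1 + x_2**2 - 7*x_2 + 28, LT = x_1.
f_2 = 2*x_1 - 10*x_2 + 44, LT = x_1.

S(f_1,f_2): lcm = x_1. S = 1/8*x_2**2 + 33/8*x_2 - 37/2.
  leading term x_2**2: no divisor's leading term divides it; move 1/8*x_2**2 to the remainder.
  leading term x_2: no divisor's leading term divides it; move 33/8*x_2 to the remainder.
  leading term 1: no divisor's leading term divides it; move -37/2 to the remainder.
  remainder 1/8*x_2**2 + 33/8*x_2 - 37/2 ≠ 0; add h_3 = 1/8*x_2**2 + 33/8*x_2 - 37/2 to the basis.

The other S-polynomials (S(f_1,h_3), S(f_2,h_3)) all reduce to 0 modulo the current basis, so we have a Gröbner basis.
Inter-reduce: drop elements whose leading term is divisible by another's, tail-reduce, and make monic.
Reduced Gröbner basis: {x_1 - 5*x_2 + 22, x_2**2 + 33*x_2 - 148}.

From the last basis element, x_2**2 + 33*x_2 - 148 = 0, so x_2 takes values in {-37, 4}. Each choice, substituted upward through the basis, yields the corresponding point(s) of the solution set.
  x_2 = -37: the earlier basis element becomes x_1 + 207 = 0, giving x_1 = -207 — point (-207, -37).
  x_2 = 4: the earlier basis element becomes x_1 + 2 = 0, giving x_1 = -2 — point (-2, 4).
Substituting each solution back into the original system confirms all equations vanish.

{(-207, -37), (-2, 4)}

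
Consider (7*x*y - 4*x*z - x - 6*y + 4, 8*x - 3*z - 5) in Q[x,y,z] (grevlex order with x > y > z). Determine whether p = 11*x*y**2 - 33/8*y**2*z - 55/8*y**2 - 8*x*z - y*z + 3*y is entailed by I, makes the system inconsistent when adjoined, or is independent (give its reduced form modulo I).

11*x*y**2 - 33/8*y**2*z - 55/8*y**2 - 8*x*z - y*z + 3*y is independent of I; its normal form modulo I is -25/7*z**2 + 50/21*y - 128/21*z + 9/7.

First compute the reduced Gröbner basis of I by Buchberger's algorithm.
f_1 = 7*x*y - 4*x*z - x - 6*y + 4, LT = x*y.
f_2 = 8*x - 3*z - 5, LT = x.

S(f_1,f_2): lcm = x*y. S = -4/7*x*z + 3/8*y*z - 1/7*x - 13/56*y + 4/7.
  leading term x*z: subtract (-1/14*z)·f_2 from -4/7*x*z + 3/8*y*z - 1/7*x - 13/56*y + 4/7 → 3/8*y*z - 3/14*z**2 - 1/7*x - 13/56*y - 5/14*z + 4/7
  leading term y*z: no divisor's leading term divides it; move 3/8*y*z to the remainder.
  leading term z**2: no divisor's leading term divides it; move -3/14*z**2 to the remainder.
  leading term x: subtract (-1/56)·f_2 from -1/7*x - 13/56*y - 5/14*z + 4/7 → -13/56*y - 23/56*z + 27/56
  leading term y: no divisor's leading term divides it; move -13/56*y to the remainder.
  leading term z: no divisor's leading term divides it; move -23/56*z to the remainder.
  leading term 1: no divisor's leading term divides it; move 27/56 to the remainder.
  remainder 3/8*y*z - 3/14*z**2 - 13/56*y - 23/56*z + 27/56 ≠ 0; add h_3 = 3/8*y*z - 3/14*z**2 - 13/56*y - 23/56*z + 27/56 to the basis.

S(f_1,h_3): lcm = x*y*z. S = 13/21*x*y + 20/21*x*z - 6/7*y*z - 9/7*x + 4/7*z.
  leading term x*y: subtract (13/147)·f_1 from 13/21*x*y + 20/21*x*z - 6/7*y*z - 9/7*x + 4/7*z → 64/49*x*z - 6/7*y*z - 176/147*x + 26/49*y + 4/7*z - 52/147
  leading term x*z: subtract (8/49*z)·f_2 from 64/49*x*z - 6/7*y*z - 176/147*x + 26/49*y + 4/7*z - 52/147 → -6/7*y*z + 24/49*z**2 - 176/147*x + 26/49*y + 68/49*z - 52/147
  leading term y*z: subtract (-16/7)·h_3 from -6/7*y*z + 24/49*z**2 - 176/147*x + 26/49*y + 68/49*z - 52/147 → -176/147*x + 22/49*z + 110/147
  leading term x: subtract (-22/147)·f_2 from -176/147*x + 22/49*z + 110/147 → 0
  remainder 0.

S(f_2,h_3): leading monomials are coprime, so the S-polynomial reduces to 0 (Buchberger's first criterion).
Every S-polynomial of the final basis reduces to 0, so we have a Gröbner basis.
Inter-reduce: drop elements whose leading term is divisible by another's, tail-reduce, and make monic.
Reduced Gröbner basis: {y*z - 4/7*z**2 - 13/21*y - 23/21*z + 9/7, x - 3/8*z - 5/8}.
Label its elements g_1 = y*z - 4/7*z**2 - 13/21*y - 23/21*z + 9/7, g_2 = x - 3/8*z - 5/8.

Reduce p = 11*x*y**2 - 33/8*y**2*z - 55/8*y**2 - 8*x*z - y*z + 3*y modulo G:
  leading term x*y**2: subtract (11*y**2)·g_2 from 11*x*y**2 - 33/8*y**2*z - 55/8*y**2 - 8*x*z - y*z + 3*y → -8*x*z - y*z + 3*y
  leading term x*z: subtract (-8*z)·g_2 from -8*x*z - y*z + 3*y → -y*z - 3*z**2 + 3*y - 5*z
  leading term y*z: subtract (-1)·g_1 from -y*z - 3*z**2 + 3*y - 5*z → -25/7*z**2 + 50/21*y - 128/21*z + 9/7
  leading term z**2: no divisor's leading term divides it; move -25/7*z**2 to the remainder.
  leading term y: no divisor's leading term divides it; move 50/21*y to the remainder.
  leading term z: no divisor's leading term divides it; move -128/21*z to the remainder.
  leading term 1: no divisor's leading term divides it; move 9/7 to the remainder.
  normal form = -25/7*z**2 + 50/21*y - 128/21*z + 9/7.
The normal form is nonzero, so p ∉ I. Since p minus its normal form lies in I, I + (p) = I + (r) where r = -25/7*z**2 + 50/21*y - 128/21*z + 9/7; decide whether this ideal is the whole ring.
Run Buchberger on G together with r (pairs among the g_i already reduce to 0 since G is a Gröbner basis):
g_1 = y*z - 4/7*z**2 - 13/21*y - 23/21*z + 9/7, LT = y*z.
g_2 = x - 3/8*z - 5/8, LT = x.
r = -25/7*z**2 + 50/21*y - 128/21*z + 9/7, LT = z**2.

S(g_1,g_2): leading monomials are coprime, so the S-polynomial reduces to 0 (Buchberger's first criterion).
S(g_1,r): lcm = y*z**2. S = -4/7*z**3 + 2/3*y**2 - 407/175*y*z - 23/21*z**2 + 9/25*y + 9/7*z.
  leading term z**3: subtract (4/25*z)·r from -4/7*z**3 + 2/3*y**2 - 407/175*y*z - 23/21*z**2 + 9/25*y + 9/7*z → 2/3*y**2 - 203/75*y*z - 3/25*z**2 + 9/25*y + 27/25*z
  leading term y**2: no divisor's leading term divides it; move 2/3*y**2 to the remainder.
  leading term y*z: subtract (-203/75)·g_1 from -203/75*y*z - 3/25*z**2 + 9/25*y + 27/25*z → -5/3*z**2 - 296/225*y - 424/225*z + 87/25
  leading term z**2: subtract (7/15)·r from -5/3*z**2 - 296/225*y - 424/225*z + 87/25 → -182/75*y + 24/25*z + 72/25
  leading term y: no divisor's leading term divides it; move -182/75*y to the remainder.
  leading term z: no divisor's leading term divides it; move 24/25*z to the remainder.
  leading term 1: no divisor's leading term divides it; move 72/25 to the remainder.
  remainder 2/3*y**2 - 182/75*y + 24/25*z + 72/25 ≠ 0; add m_4 = 2/3*y**2 - 182/75*y + 24/25*z + 72/25 to the basis.

S(g_2,r): leading monomials are coprime, so the S-polynomial reduces to 0 (Buchberger's first criterion).
S(g_1,m_4): lcm = y**2*z. S = -4/7*y*z**2 - 13/21*y**2 + 1336/525*y*z - 36/25*z**2 + 9/7*y - 108/25*z.
  leading term y*z**2: subtract (-4/7*z)·g_1 from -4/7*y*z**2 - 13/21*y**2 + 1336/525*y*z - 36/25*z**2 + 9/7*y - 108/25*z → -16/49*z**3 - 13/21*y**2 + 2684/1225*y*z - 7592/3675*z**2 + 9/7*y - 4392/1225*z
  leading term z**3: subtract (16/175*z)·r from -16/49*z**3 - 13/21*y**2 + 2684/1225*y*z - 7592/3675*z**2 + 9/7*y - 4392/1225*z → -13/21*y**2 + 148/75*y*z - 264/175*z**2 + 9/7*y - 648/175*z
  leading term y**2: subtract (-13/14)·m_4 from -13/21*y**2 + 148/75*y*z - 264/175*z**2 + 9/7*y - 648/175*z → 148/75*y*z - 264/175*z**2 - 508/525*y - 492/175*z + 468/175
  leading term y*z: subtract (148/75)·g_1 from 148/75*y*z - 264/175*z**2 - 508/525*y - 492/175*z + 468/175 → -8/21*z**2 + 16/63*y - 1024/1575*z + 24/175
  leading term z**2: subtract (8/75)·r from -8/21*z**2 + 16/63*y - 1024/1575*z + 24/175 → 0
  remainder 0.

S(g_2,m_4): leading monomials are coprime, so the S-polynomial reduces to 0 (Buchberger's first criterion).
S(r,m_4): leading monomials are coprime, so the S-polynomial reduces to 0 (Buchberger's first criterion).
Every S-polynomial of the final basis reduces to 0, so we have a Gröbner basis.
Inter-reduce: drop elements whose leading term is divisible by another's, tail-reduce, and make monic.
Reduced Gröbner basis: {y**2 - 91/25*y + 36/25*z + 108/25, y*z - y - 3/25*z + 27/25, z**2 - 2/3*y + 128/75*z - 9/25, x - 3/8*z - 5/8}.
The reduced Gröbner basis of I + (p) is {y**2 - 91/25*y + 36/25*z + 108/25, y*z - y - 3/25*z + 27/25, z**2 - 2/3*y + 128/75*z - 9/25, x - 3/8*z - 5/8} ≠ {1}, a proper ideal, so the enlarged system stays consistent: p is independent of I, with normal form -25/7*z**2 + 50/21*y - 128/21*z + 9/7.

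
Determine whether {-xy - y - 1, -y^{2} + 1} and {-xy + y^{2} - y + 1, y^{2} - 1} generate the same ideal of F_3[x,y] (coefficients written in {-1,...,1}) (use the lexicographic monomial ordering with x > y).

For a fixed monomial order, each ideal has a unique reduced Gröbner basis; comparing bases decides equality.
Buchberger on the first generating set:
f_1 = -xy - y - 1, LT = xy.
f_2 = -y^{2} + 1, LT = y^{2}.

S(f_1,f_2): lcm = xy^{2}. S = x + y^{2} + y.
  leading term x: no divisor's leading term divides it; move x to the remainder.
  leading term y^{2}: subtract (-1)·f_2 from y^{2} + y → y + 1
  leading term y: no divisor's leading term divides it; move y to the remainder.
  leading term 1: no divisor's leading term divides it; move 1 to the remainder.
  remainder x + y + 1 ≠ 0; add g_3 = x + y + 1 to the basis.

The other S-polynomials (S(f_1,g_3), S(f_2,g_3)) all reduce to 0 modulo the current basis, so we have a Gröbner basis.
Inter-reduce: drop elements whose leading term is divisible by another's, tail-reduce, and make monic.
Reduced Gröbner basis: {x + y + 1, y^{2} - 1}.

Buchberger on the second generating set:
h_1 = -xy + y^{2} - y + 1, LT = xy.
h_2 = y^{2} - 1, LT = y^{2}.

S(h_1,h_2): lcm = xy^{2}. S = x - y^{3} + y^{2} - y.
  leading term x: no divisor's leading term divides it; move x to the remainder.
  leading term y^{3}: subtract (-y)·h_2 from -y^{3} + y^{2} - y → y^{2} + y
  leading term y^{2}: subtract (1)·h_2 from y^{2} + y → y + 1
  leading term y: no divisor's leading term divides it; move y to the remainder.
  leading term 1: no divisor's leading term divides it; move 1 to the remainder.
  remainder x + y + 1 ≠ 0; add k_3 = x + y + 1 to the basis.

The other S-polynomials (S(h_1,k_3), S(h_2,k_3)) all reduce to 0 modulo the current basis, so we have a Gröbner basis.
Inter-reduce: drop elements whose leading term is divisible by another's, tail-reduce, and make monic.
Reduced Gröbner basis: {x + y + 1, y^{2} - 1}.

The two bases agree; hence the ideals are identical.

Yes, the ideals are equal.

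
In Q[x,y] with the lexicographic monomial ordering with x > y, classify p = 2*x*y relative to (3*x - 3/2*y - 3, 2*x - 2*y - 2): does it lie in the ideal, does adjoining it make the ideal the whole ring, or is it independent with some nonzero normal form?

2*x*y lies in I (it reduces to 0).

First compute the reduced Gröbner basis of I by Buchberger's algorithm.
f_1 = 3*x - 3/2*y - 3, LT = x.
f_2 = 2*x - 2*y - 2, LT = x.

S(f_1,f_2): lcm = x. S = 1/2*y.
  leading term y: no divisor's leading term divides it; move 1/2*y to the remainder.
  remainder 1/2*y ≠ 0; add h_3 = 1/2*y to the basis.

The other S-polynomials (S(f_1,h_3), S(f_2,h_3)) all reduce to 0 modulo the current basis, so we have a Gröbner basis.
Inter-reduce: drop elements whose leading term is divisible by another's, tail-reduce, and make monic.
Reduced Gröbner basis: {x - 1, y}.
Label its elements g_1 = x - 1, g_2 = y.

Reduce p = 2*x*y modulo G:
  leading term x*y: subtract (2*y)·g_1 from 2*x*y → 2*y
  leading term y: subtract (2)·g_2 from 2*y → 0
  normal form = 0.
Since the normal form is 0, p ∈ I.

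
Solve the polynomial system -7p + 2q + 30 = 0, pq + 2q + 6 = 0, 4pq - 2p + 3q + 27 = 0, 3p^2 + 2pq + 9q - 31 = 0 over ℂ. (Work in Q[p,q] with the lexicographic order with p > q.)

{(4, -1)}

Compute a lex Gröbner basis by Buchberger's algorithm.
f_1 = -7p + 2q + 30, LT = p.
f_2 = pq + 2q + 6, LT = pq.
f_3 = 4pq - 2p + 3q + 27, LT = pq.
f_4 = 3p^2 + 2pq + 9q - 31, LT = p^2.

S(f_1,f_2): lcm = pq. S = -2/7q^2 - 44/7q - 6.
  reduce S modulo (f_1, f_2, f_3, f_4):
  remainder -2/7q^2 - 44/7q - 6 ≠ 0; add h_5 = -2/7q^2 - 44/7q - 6 to the basis.

S(f_1,f_3): lcm = pq. S = 1/2p - 2/7q^2 - 141/28q - 27/4.
  reduce S modulo (f_1, f_2, f_3, f_4, h_5):
  remainder 39/28q + 39/28 ≠ 0; add h_6 = 39/28q + 39/28 to the basis.

The other S-polynomials (S(f_1,f_4), S(f_2,f_3), S(f_2,f_4), S(f_3,f_4), S(f_1,h_5), S(f_2,h_5), S(f_3,h_5), S(f_4,h_5), S(f_1,h_6), S(f_2,h_6), S(f_3,h_6), S(f_4,h_6), S(h_5,h_6)) all reduce to 0 modulo the current basis, so we have a Gröbner basis.
Inter-reduce: drop elements whose leading term is divisible by another's, tail-reduce, and make monic.
Reduced Gröbner basis: {p - 4, q + 1}.

The lex basis is triangular: the last element involves only q. Solving q + 1 = 0 gives q ∈ {-1}; substituting each value into the earlier elements determines the remaining variables.
  q = -1: the earlier basis element becomes p - 4 = 0, giving p = 4 — point (4, -1).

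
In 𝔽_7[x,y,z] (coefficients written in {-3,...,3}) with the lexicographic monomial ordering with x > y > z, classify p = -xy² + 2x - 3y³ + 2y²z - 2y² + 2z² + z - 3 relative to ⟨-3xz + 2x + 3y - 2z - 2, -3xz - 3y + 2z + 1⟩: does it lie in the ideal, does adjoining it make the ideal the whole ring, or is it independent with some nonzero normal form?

First compute the reduced Gröbner basis of I by Buchberger's algorithm.
f_1 = -3xz + 2x + 3y - 2z - 2, LT = xz.
f_2 = -3xz - 3y + 2z + 1, LT = xz.

S(f_1,f_2): lcm = xz. S = -3x - 2y - z + 1.
  leading term x: no divisor's leading term divides it; move -3x to the remainder.
  leading term y: no divisor's leading term divides it; move -2y to the remainder.
  leading term z: no divisor's leading term divides it; move -z to the remainder.
  leading term 1: no divisor's leading term divides it; move 1 to the remainder.
  remainder -3x - 2y - z + 1 ≠ 0; add h_3 = -3x - 2y - z + 1 to the basis.

S(f_1,h_3): lcm = xz. S = -3x - 3yz - y + 2z² + z + 3.
  leading term x: subtract (1)·h_3 from -3x - 3yz - y + 2z² + z + 3 → -3yz + y + 2z² + 2z + 2
  leading term yz: no divisor's leading term divides it; move -3yz to the remainder.
  leading term y: no divisor's leading term divides it; move y to the remainder.
  leading term z²: no divisor's leading term divides it; move 2z² to the remainder.
  leading term z: no divisor's leading term divides it; move 2z to the remainder.
  leading term 1: no divisor's leading term divides it; move 2 to the remainder.
  remainder -3yz + y + 2z² + 2z + 2 ≠ 0; add h_4 = -3yz + y + 2z² + 2z + 2 to the basis.

The other S-polynomials (S(f_2,h_3), S(f_1,h_4), S(f_2,h_4), S(h_3,h_4)) all reduce to 0 modulo the current basis, so we have a Gröbner basis.
Inter-reduce: drop elements whose leading term is divisible by another's, tail-reduce, and make monic.
Reduced Gröbner basis: {x + 3y - 2z + 2, yz + 2y - 3z² - 3z - 3}.
Label its elements g_1 = x + 3y - 2z + 2, g_2 = yz + 2y - 3z² - 3z - 3.

Reduce p = -xy² + 2x - 3y³ + 2y²z - 2y² + 2z² + z - 3 modulo G:
  leading term xy²: subtract (-y²)·g_1 from -xy² + 2x - 3y³ + 2y²z - 2y² + 2z² + z - 3 → 2x + 2z² + z - 3
  leading term x: subtract (2)·g_1 from 2x + 2z² + z - 3 → y + 2z² - 2z
  leading term y: no divisor's leading term divides it; move y to the remainder.
  leading term z²: no divisor's leading term divides it; move 2z² to the remainder.
  leading term z: no divisor's leading term divides it; move -2z to the remainder.
  normal form = y + 2z² - 2z.
The normal form is nonzero, so p ∉ I. Since p minus its normal form lies in I, I + (p) = I + (r) where r = y + 2z² - 2z; decide whether this ideal is the whole ring.
Run Buchberger on G together with r (pairs among the g_i already reduce to 0 since G is a Gröbner basis):
g_1 = x + 3y - 2z + 2, LT = x.
g_2 = yz + 2y - 3z² - 3z - 3, LT = yz.
r = y + 2z² - 2z, LT = y.

S(g_2,r): lcm = yz. S = 2y - 2z³ - z² - 3z - 3.
  leading term y: subtract (2)·r from 2y - 2z³ - z² - 3z - 3 → -2z³ + 2z² + z - 3
  leading term z³: no divisor's leading term divides it; move -2z³ to the remainder.
  leading term z²: no divisor's leading term divides it; move 2z² to the remainder.
  leading term z: no divisor's leading term divides it; move z to the remainder.
  leading term 1: no divisor's leading term divides it; move -3 to the remainder.
  remainder -2z³ + 2z² + z - 3 ≠ 0; add m_4 = -2z³ + 2z² + z - 3 to the basis.

The other S-polynomials (S(g_1,g_2), S(g_1,r), S(g_1,m_4), S(g_2,m_4), S(r,m_4)) all reduce to 0 modulo the current basis, so we have a Gröbner basis.
Inter-reduce: drop elements whose leading term is divisible by another's, tail-reduce, and make monic.
Reduced Gröbner basis: {x + z² - 3z + 2, y + 2z² - 2z, z³ - z² + 3z - 2}.
The reduced Gröbner basis of I + (p) is {x + z² - 3z + 2, y + 2z² - 2z, z³ - z² + 3z - 2} ≠ {1}, a proper ideal, so the enlarged system stays consistent: p is independent of I, with normal form y + 2z² - 2z.

-xy² + 2x - 3y³ + 2y²z - 2y² + 2z² + z - 3 is independent of I; its normal form modulo I is y + 2z² - 2z.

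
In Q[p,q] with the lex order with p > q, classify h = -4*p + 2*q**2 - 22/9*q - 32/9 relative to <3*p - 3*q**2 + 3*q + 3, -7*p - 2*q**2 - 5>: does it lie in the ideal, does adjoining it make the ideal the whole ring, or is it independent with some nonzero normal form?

First compute the reduced Gröbner basis of I by Buchberger's algorithm.
f_1 = 3*p - 3*q**2 + 3*q + 3, LT = p.
f_2 = -7*p - 2*q**2 - 5, LT = p.

S(f_1,f_2): lcm = p. S = -9/7*q**2 + q + 2/7.
  reduce S modulo (f_1, f_2):
  remainder -9/7*q**2 + q + 2/7 ≠ 0; add k_3 = -9/7*q**2 + q + 2/7 to the basis.

The other S-polynomials (S(f_1,k_3), S(f_2,k_3)) all reduce to 0 modulo the current basis, so we have a Gröbner basis.
Inter-reduce: drop elements whose leading term is divisible by another's, tail-reduce, and make monic.
Reduced Gröbner basis: {p + 2/9*q + 7/9, q**2 - 7/9*q - 2/9}.
Label its elements g_1 = p + 2/9*q + 7/9, g_2 = q**2 - 7/9*q - 2/9.

Reduce h = -4*p + 2*q**2 - 22/9*q - 32/9 modulo G:
  leading term p: subtract (-4)·g_1 from -4*p + 2*q**2 - 22/9*q - 32/9 → 2*q**2 - 14/9*q - 4/9
  leading term q**2: subtract (2)·g_2 from 2*q**2 - 14/9*q - 4/9 → 0
  normal form = 0.
Since the normal form is 0, h ∈ I.

-4*p + 2*q**2 - 22/9*q - 32/9 lies in I (it reduces to 0).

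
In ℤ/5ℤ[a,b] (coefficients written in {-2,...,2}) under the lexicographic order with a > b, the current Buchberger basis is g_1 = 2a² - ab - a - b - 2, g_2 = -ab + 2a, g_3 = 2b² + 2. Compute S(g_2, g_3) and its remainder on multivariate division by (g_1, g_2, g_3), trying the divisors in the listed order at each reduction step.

lcm(LM(g_2), LM(g_3)) = ab².
S = (lcm/LT(g_2))·g_2 − (lcm/LT(g_3))·g_3 = -2ab - a.
Reduce S modulo (g_1, g_2, g_3) in that order:
  leading term ab: subtract (2)·g_2 from -2ab - a → 0
The remainder is 0, so this S-polynomial contributes no new basis element.
An S-polynomial is built so that the two leading terms cancel; whether anything survives reduction is exactly the Gröbner-basis criterion.

S(g_2, g_3) = -2ab - a; remainder on division = 0.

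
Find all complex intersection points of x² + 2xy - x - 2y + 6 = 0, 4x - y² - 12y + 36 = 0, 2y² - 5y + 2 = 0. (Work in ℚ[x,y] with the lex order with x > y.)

Compute a lex Gröbner basis by Buchberger's algorithm.
f_1 = x² + 2xy - x - 2y + 6, LT = x².
f_2 = 4x - y² - 12y + 36, LT = x.
f_3 = 2y² - 5y + 2, LT = y².

S(f_1,f_2): lcm = x². S = ¼xy² + 5xy - 10x - 2y + 6.
  leading term xy²: subtract (1/16y²)·f_2 from ¼xy² + 5xy - 10x - 2y + 6 → 5xy - 10x + 1/16y⁴ + ¾y³ - 9/4y² - 2y + 6
  leading term xy: subtract (5/4y)·f_2 from 5xy - 10x + 1/16y⁴ + ¾y³ - 9/4y² - 2y + 6 → -10x + 1/16y⁴ + 2y³ + 51/4y² - 47y + 6
  leading term x: subtract (-5/2)·f_2 from -10x + 1/16y⁴ + 2y³ + 51/4y² - 47y + 6 → 1/16y⁴ + 2y³ + 41/4y² - 77y + 96
  leading term y⁴: subtract (1/32y²)·f_3 from 1/16y⁴ + 2y³ + 41/4y² - 77y + 96 → 69/32y³ + 163/16y² - 77y + 96
  leading term y³: subtract (69/64y)·f_3 from 69/32y³ + 163/16y² - 77y + 96 → 997/64y² - 2533/32y + 96
  leading term y²: subtract (997/128)·f_3 from 997/64y² - 2533/32y + 96 → -5147/128y + 5147/64
  leading term y: no divisor's leading term divides it; move -5147/128y to the remainder.
  leading term 1: no divisor's leading term divides it; move 5147/64 to the remainder.
  remainder -5147/128y + 5147/64 ≠ 0; add h_4 = -5147/128y + 5147/64 to the basis.

The other S-polynomials (S(f_1,f_3), S(f_2,f_3), S(f_1,h_4), S(f_2,h_4), S(f_3,h_4)) all reduce to 0 modulo the current basis, so we have a Gröbner basis.
Inter-reduce: drop elements whose leading term is divisible by another's, tail-reduce, and make monic.
Reduced Gröbner basis: {x + 2, y - 2}.

From the last basis element, y - 2 = 0, so y takes values in {2}. Each choice, substituted upward through the basis, yields the corresponding point(s) of the solution set.
  y = 2: the earlier basis element becomes x + 2 = 0, giving x = -2 — point (-2, 2).
Substituting each solution back into the original system confirms all equations vanish.

{(-2, 2)}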